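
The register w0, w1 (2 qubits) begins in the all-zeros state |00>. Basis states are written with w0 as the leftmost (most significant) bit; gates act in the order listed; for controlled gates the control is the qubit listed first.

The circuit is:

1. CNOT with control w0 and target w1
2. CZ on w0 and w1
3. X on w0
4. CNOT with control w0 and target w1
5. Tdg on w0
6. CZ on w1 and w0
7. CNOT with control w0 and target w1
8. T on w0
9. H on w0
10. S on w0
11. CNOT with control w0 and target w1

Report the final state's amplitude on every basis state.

After the circuit, the state carries amplitude -sqrt(2)/2 on |00>, 0 on |01>, 0 on |10>, sqrt(2)*I/2 on |11>.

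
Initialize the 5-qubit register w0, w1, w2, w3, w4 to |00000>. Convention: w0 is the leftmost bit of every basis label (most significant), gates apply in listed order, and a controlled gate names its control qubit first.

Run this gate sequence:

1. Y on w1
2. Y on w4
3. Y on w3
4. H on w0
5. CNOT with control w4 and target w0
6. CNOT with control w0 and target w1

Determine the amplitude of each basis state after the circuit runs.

After the circuit, the state carries amplitude -sqrt(2)*I/2 on |01011>, -sqrt(2)*I/2 on |10011>, and 0 on every other basis state.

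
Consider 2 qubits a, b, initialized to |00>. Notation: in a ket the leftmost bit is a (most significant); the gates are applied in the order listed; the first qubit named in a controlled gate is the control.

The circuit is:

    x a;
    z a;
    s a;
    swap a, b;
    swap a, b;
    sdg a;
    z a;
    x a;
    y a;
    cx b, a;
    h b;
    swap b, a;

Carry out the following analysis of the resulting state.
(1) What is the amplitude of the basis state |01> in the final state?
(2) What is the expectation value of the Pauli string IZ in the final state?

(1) |01> carries amplitude sqrt(2)*I/2 in the final state. Key observation: the block from step 1 through step 8 cancels to the identity and can be dropped.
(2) The observable IZ averages to -1.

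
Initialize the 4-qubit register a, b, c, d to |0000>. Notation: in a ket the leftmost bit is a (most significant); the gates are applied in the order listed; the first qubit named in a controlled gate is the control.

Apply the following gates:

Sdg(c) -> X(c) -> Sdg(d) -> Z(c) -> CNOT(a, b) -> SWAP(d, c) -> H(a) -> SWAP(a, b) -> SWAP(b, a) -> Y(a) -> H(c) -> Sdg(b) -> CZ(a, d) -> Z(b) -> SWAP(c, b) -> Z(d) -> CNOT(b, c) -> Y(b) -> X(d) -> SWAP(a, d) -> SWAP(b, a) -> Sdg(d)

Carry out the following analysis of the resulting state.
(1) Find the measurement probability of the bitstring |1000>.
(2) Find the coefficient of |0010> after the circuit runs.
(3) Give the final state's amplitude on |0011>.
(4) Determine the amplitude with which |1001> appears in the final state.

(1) A full measurement returns |1000> with probability 1/4.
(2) The final state's coefficient on |0010> equals -1/2.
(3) |0011> carries amplitude I/2 in the final state.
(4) The final state's coefficient on |1001> equals -I/2.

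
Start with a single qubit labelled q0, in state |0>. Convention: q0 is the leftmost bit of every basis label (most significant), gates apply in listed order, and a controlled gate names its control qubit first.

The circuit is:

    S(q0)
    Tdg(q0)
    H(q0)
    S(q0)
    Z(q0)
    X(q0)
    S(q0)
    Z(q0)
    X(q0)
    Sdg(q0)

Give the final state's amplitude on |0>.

The amplitude on |0> is -sqrt(2)*I/2.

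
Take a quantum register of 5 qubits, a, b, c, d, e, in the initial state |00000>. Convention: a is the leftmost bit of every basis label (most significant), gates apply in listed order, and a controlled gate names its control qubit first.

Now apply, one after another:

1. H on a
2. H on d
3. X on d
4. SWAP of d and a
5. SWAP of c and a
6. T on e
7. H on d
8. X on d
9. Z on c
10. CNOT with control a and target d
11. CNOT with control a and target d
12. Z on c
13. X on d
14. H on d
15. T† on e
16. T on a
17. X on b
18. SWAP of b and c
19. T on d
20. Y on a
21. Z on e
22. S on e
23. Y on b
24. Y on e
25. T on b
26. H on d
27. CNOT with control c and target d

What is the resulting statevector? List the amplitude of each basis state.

The final amplitudes are sqrt(2)*(-exp(3*I*pi/4) + I)/4 on |10101>, sqrt(2)*(exp(3*I*pi/4) + I)/4 on |10111>, sqrt(2)*(-1 - exp(3*I*pi/4))/4 on |11101>, sqrt(2)*(1 - exp(3*I*pi/4))/4 on |11111>, and 0 on every other basis state. Key observation: steps 7-14 multiply out to the identity, so the circuit reduces to the remaining gates.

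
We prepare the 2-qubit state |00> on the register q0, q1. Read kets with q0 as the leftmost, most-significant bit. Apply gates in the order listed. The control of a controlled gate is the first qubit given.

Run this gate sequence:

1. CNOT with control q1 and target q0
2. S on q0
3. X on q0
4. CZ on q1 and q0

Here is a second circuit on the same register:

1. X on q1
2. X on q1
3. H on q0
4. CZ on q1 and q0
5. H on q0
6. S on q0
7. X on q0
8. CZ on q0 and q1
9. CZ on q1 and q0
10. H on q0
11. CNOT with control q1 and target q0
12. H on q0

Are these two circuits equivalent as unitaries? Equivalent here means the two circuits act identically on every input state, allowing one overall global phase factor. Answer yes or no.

Yes, they are equivalent — the unitaries differ by at most a global phase.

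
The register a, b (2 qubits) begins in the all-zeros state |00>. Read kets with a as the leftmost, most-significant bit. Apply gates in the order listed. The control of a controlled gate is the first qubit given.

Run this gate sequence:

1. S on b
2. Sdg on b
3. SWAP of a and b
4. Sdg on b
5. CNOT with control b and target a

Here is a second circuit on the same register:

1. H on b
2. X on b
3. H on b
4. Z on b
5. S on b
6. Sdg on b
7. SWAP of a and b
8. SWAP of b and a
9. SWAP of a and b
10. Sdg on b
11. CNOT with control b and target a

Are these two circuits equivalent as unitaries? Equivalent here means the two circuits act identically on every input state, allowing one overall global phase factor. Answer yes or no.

Yes: on every input state the two circuits agree up to one overall phase factor.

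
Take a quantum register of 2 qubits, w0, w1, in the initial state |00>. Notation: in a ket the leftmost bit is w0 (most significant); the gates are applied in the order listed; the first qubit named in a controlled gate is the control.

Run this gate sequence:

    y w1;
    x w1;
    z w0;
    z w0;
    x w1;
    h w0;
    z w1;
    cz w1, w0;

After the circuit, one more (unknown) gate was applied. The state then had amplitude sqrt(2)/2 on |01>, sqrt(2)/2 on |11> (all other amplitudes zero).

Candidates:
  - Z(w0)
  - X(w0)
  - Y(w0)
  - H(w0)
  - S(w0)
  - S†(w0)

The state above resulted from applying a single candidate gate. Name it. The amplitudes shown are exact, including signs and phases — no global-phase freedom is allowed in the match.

The applied gate was Y(w0). Key observation: gates 2-5 undo each other exactly, leaving only the rest of the circuit to track.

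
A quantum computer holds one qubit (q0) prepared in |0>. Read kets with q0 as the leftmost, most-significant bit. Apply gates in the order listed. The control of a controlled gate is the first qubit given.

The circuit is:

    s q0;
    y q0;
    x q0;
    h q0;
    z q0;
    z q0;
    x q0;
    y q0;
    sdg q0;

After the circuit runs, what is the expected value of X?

The observable X averages to 0.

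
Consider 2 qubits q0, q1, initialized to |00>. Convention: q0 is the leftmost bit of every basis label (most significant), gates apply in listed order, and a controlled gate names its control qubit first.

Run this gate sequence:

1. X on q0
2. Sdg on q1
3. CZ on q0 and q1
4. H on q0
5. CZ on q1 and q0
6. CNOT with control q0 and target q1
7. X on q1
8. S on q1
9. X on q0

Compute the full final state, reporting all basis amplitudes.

After the circuit, the state carries amplitude -sqrt(2)/2 on |00>, 0 on |01>, 0 on |10>, sqrt(2)*I/2 on |11>.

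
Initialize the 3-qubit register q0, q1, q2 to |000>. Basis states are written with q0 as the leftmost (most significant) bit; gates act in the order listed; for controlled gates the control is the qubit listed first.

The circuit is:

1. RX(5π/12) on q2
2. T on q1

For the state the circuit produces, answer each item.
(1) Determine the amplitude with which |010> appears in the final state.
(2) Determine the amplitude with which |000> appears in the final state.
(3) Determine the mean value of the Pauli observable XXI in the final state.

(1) The amplitude on |010> is 0.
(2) The amplitude on |000> is sqrt(6 - 3*sqrt(2))/4 + sqrt(sqrt(2) + 2)/4.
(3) The expectation value of XXI is 0.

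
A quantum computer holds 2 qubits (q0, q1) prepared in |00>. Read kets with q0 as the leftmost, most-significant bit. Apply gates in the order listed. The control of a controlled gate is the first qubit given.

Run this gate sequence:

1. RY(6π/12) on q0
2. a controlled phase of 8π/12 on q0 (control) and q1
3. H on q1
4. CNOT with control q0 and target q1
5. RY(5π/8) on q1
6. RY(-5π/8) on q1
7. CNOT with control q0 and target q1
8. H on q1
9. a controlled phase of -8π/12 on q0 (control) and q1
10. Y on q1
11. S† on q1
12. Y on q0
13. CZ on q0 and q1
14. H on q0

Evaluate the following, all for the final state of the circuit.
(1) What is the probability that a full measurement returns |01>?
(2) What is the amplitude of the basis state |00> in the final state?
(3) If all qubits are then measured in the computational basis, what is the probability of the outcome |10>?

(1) The probability of measuring |01> is 1. Key observation: steps 2-9 multiply out to the identity, so the circuit reduces to the remaining gates.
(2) The final state's coefficient on |00> equals 0.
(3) A full measurement returns |10> with probability 0.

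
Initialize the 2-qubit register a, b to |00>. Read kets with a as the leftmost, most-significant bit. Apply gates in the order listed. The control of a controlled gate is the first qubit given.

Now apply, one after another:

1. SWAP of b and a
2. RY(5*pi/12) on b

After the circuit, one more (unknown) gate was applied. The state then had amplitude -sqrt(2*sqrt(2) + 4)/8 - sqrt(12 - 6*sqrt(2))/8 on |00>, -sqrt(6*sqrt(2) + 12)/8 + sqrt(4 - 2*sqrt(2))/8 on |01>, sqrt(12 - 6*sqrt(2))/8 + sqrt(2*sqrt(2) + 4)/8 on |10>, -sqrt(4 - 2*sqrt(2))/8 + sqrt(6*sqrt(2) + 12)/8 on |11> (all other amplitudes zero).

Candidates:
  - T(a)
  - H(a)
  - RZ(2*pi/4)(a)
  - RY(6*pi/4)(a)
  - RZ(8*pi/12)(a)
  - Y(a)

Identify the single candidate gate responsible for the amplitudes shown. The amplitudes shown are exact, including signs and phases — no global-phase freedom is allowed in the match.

It was RY(6*pi/4)(a) that produced the state shown.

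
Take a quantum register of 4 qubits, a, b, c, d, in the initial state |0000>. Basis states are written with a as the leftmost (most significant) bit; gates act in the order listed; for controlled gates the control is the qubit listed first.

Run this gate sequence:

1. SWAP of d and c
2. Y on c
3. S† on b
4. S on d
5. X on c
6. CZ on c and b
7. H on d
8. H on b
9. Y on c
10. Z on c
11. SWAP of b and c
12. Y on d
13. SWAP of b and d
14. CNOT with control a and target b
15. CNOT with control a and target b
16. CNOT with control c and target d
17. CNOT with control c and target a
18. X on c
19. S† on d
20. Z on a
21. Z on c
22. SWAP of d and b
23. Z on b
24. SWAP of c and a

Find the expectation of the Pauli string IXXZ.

The observable IXXZ averages to 0. Key observation: gates 14-15 undo each other exactly, leaving only the rest of the circuit to track.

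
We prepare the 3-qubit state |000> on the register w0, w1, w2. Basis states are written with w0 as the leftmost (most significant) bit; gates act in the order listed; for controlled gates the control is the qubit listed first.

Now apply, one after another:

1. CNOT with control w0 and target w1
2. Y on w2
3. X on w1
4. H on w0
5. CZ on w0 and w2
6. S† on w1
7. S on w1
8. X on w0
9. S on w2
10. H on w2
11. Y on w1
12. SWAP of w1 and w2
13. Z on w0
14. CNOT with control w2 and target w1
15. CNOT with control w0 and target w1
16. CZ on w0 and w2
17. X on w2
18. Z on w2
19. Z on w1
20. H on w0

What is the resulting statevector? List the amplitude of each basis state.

The resulting statevector has amplitude sqrt(2)*I/2 on |101>, sqrt(2)*I/2 on |111>, and 0 on every other basis state.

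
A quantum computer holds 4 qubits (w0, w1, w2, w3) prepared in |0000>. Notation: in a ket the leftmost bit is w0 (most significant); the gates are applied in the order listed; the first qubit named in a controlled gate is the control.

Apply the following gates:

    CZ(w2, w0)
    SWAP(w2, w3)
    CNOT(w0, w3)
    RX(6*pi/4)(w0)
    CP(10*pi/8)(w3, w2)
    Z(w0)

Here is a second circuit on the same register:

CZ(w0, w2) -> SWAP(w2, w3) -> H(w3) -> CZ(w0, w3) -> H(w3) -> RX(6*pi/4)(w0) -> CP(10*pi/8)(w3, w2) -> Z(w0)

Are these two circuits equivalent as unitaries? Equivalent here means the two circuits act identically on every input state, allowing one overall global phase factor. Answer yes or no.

Yes, they are equivalent — the unitaries differ by at most a global phase.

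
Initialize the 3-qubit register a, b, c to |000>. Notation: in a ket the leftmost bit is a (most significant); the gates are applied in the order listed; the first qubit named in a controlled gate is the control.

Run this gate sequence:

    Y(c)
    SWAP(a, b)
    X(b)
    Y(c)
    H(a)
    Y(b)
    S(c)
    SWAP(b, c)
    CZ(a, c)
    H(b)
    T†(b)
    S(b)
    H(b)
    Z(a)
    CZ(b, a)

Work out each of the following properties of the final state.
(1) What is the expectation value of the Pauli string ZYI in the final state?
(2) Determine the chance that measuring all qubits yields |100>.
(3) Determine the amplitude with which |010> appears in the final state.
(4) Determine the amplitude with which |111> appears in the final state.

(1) In the final state, ZYI has expectation -sqrt(2)/2.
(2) The probability of measuring |100> is sqrt(2)/8 + 1/4.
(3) The amplitude on |010> is sqrt(2)*(-I + exp(3*I*pi/4))/4.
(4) |111> carries amplitude 0 in the final state.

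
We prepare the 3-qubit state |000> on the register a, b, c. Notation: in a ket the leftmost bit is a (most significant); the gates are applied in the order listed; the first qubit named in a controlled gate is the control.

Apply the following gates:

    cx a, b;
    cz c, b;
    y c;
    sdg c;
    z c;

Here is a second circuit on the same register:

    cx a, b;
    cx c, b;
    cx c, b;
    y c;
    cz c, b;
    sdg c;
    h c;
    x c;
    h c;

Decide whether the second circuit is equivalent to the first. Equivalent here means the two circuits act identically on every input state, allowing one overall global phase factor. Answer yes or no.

No, they are not equivalent — no single phase factor reconciles the two unitaries.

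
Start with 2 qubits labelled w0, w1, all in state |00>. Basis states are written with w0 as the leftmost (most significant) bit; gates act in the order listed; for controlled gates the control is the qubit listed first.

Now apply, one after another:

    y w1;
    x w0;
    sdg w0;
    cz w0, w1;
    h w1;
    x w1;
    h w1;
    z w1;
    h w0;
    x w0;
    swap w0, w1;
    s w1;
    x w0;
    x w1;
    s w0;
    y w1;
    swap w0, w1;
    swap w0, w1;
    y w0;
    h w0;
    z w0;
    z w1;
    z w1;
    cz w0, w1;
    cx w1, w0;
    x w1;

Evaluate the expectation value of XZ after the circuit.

The expectation value of XZ is -1. Key observation: the block from step 5 through step 8 cancels to the identity and can be dropped.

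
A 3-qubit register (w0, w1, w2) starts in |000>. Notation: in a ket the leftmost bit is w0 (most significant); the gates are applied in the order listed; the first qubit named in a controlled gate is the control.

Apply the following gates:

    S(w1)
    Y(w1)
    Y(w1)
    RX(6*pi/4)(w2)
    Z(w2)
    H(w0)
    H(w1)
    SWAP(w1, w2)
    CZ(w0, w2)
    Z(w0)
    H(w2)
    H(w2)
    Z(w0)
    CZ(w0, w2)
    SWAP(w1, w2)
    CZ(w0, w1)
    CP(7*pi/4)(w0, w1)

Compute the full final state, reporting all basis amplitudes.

After the circuit, the state carries amplitude -sqrt(2)/4 on |000>, sqrt(2)*I/4 on |001>, -sqrt(2)/4 on |010>, sqrt(2)*I/4 on |011>, -sqrt(2)/4 on |100>, sqrt(2)*I/4 on |101>, -sqrt(2)*exp(3*I*pi/4)/4 on |110>, -sqrt(2)*exp(I*pi/4)/4 on |111>. Key observation: gates 8-15 undo each other exactly, leaving only the rest of the circuit to track.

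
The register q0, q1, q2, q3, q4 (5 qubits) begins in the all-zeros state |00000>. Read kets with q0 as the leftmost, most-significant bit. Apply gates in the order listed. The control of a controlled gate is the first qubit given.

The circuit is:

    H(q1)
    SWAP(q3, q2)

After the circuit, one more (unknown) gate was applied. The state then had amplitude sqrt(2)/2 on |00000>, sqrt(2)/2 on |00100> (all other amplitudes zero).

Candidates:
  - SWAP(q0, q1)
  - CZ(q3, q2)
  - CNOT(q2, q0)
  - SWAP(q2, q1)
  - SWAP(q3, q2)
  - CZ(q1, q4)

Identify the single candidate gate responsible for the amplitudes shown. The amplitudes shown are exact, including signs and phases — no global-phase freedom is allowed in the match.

The unique candidate consistent with the amplitudes is SWAP(q2, q1).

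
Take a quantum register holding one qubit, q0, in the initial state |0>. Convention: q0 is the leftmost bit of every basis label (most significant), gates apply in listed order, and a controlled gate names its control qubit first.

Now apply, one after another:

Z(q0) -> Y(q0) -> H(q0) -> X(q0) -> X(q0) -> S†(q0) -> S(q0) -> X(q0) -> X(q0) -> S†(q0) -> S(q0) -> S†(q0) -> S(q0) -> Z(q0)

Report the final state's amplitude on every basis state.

The final amplitudes are sqrt(2)*I/2 on |0>, sqrt(2)*I/2 on |1>. Key observation: steps 4-9 multiply out to the identity, so the circuit reduces to the remaining gates.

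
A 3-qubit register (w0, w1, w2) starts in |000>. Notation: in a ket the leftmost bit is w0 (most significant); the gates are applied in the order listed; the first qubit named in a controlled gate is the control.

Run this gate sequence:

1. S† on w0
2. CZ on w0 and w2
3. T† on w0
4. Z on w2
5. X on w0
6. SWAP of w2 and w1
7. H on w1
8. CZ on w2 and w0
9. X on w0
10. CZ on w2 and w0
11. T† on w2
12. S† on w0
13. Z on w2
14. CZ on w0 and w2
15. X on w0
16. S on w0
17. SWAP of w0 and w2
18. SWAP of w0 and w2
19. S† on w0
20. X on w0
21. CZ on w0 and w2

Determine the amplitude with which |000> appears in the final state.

The amplitude on |000> is sqrt(2)/2. Key observation: gates 14-21 undo each other exactly, leaving only the rest of the circuit to track.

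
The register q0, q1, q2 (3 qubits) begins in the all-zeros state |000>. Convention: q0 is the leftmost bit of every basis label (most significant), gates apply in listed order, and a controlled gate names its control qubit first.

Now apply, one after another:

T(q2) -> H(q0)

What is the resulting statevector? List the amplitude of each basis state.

After the circuit, the state carries amplitude sqrt(2)/2 on |000>, sqrt(2)/2 on |100>, and 0 on every other basis state.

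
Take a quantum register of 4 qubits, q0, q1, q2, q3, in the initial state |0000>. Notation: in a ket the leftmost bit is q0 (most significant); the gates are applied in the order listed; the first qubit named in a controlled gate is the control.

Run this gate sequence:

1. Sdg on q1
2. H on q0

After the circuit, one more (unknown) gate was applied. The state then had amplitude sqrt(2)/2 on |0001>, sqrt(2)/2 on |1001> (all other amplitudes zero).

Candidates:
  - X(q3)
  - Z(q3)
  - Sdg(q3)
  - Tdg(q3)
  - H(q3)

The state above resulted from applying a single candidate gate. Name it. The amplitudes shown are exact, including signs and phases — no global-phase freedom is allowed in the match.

The applied gate was X(q3).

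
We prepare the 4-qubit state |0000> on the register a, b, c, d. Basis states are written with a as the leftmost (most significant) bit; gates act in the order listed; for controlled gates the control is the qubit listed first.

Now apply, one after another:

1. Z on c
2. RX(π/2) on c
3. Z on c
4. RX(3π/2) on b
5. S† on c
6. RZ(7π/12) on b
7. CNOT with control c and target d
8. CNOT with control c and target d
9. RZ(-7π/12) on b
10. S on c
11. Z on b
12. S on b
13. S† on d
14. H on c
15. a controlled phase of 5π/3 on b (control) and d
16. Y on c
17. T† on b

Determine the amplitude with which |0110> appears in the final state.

|0110> carries amplitude sqrt(2)*(-1 + I)*exp(3*I*pi/4)/4 in the final state.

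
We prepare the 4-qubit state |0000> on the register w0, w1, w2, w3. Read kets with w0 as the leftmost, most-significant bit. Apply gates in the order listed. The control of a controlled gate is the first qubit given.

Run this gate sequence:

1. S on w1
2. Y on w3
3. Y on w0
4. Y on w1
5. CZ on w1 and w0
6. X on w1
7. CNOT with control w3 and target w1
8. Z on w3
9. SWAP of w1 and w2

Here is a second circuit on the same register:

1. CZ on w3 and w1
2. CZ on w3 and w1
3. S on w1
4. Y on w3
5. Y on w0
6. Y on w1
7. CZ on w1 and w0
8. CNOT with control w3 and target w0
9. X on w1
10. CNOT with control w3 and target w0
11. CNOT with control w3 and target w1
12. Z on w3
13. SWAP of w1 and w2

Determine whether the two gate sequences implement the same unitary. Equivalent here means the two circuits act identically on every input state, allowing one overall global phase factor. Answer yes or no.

Yes, they are equivalent — the unitaries differ by at most a global phase.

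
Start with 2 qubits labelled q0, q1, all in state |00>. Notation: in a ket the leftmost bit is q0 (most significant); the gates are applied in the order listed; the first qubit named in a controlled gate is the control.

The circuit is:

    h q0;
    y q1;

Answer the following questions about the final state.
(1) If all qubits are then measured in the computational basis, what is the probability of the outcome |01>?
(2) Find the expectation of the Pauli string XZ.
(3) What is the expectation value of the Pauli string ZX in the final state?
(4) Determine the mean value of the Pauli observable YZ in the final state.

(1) The probability of measuring |01> is 1/2.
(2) The observable XZ averages to -1.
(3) The expectation value of ZX is 0.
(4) In the final state, YZ has expectation 0.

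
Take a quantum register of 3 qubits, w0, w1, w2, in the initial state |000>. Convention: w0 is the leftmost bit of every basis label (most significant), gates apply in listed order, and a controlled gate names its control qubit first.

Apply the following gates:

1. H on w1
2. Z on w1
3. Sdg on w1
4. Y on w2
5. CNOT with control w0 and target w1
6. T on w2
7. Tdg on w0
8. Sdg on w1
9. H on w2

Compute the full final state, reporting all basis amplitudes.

The final amplitudes are exp(3*I*pi/4)/2 on |000>, -exp(3*I*pi/4)/2 on |001>, exp(3*I*pi/4)/2 on |010>, -exp(3*I*pi/4)/2 on |011>, 0 on |100>, 0 on |101>, 0 on |110>, 0 on |111>.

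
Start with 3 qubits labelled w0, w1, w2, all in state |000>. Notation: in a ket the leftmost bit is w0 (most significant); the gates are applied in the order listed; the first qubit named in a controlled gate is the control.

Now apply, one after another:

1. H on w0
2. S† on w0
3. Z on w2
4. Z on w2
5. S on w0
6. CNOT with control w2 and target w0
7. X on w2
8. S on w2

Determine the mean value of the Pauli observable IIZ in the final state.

The expectation value of IIZ is -1. Key observation: gates 2-5 undo each other exactly, leaving only the rest of the circuit to track.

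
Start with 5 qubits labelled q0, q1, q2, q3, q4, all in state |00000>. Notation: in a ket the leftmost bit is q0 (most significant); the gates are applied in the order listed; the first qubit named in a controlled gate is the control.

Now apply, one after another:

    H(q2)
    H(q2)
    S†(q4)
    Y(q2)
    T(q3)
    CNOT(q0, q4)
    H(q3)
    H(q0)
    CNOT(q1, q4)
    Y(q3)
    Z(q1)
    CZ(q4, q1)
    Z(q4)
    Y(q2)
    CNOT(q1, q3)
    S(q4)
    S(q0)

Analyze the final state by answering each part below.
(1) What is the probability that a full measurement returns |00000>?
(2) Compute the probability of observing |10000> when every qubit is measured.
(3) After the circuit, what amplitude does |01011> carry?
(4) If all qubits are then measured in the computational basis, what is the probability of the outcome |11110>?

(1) The probability of measuring |00000> is 1/4.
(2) The probability of measuring |10000> is 1/4.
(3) The amplitude on |01011> is 0.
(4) A full measurement returns |11110> with probability 0.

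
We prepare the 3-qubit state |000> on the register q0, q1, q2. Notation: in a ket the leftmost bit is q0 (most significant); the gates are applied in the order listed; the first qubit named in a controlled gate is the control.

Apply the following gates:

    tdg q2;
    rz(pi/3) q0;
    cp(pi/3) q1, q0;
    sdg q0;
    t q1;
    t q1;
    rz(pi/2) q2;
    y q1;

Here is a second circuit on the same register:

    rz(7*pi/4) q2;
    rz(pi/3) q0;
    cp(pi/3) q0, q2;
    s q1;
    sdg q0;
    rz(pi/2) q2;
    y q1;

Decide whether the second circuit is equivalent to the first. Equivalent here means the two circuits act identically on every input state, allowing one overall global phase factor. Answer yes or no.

No, they are not equivalent — no single phase factor reconciles the two unitaries.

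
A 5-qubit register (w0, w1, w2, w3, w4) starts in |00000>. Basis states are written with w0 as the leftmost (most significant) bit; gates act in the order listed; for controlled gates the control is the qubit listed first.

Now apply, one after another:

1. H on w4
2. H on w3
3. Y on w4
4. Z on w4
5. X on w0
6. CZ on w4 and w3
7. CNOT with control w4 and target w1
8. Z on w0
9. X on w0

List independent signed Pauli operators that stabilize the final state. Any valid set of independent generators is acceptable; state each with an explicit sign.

One valid set of independent stabilizer generators is +IXIZX, +IIIXZ, +ZIIII, +IZIIZ, +IIZII (any independent generating set of the same group is equally correct).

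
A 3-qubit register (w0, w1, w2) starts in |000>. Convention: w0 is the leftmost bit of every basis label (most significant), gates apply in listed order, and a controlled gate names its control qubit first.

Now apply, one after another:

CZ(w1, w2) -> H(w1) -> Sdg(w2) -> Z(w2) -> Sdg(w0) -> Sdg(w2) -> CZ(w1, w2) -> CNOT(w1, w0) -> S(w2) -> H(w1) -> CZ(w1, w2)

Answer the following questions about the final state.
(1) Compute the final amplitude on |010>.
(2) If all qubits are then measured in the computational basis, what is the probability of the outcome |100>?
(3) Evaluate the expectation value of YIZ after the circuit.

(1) |010> carries amplitude 1/2 in the final state.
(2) A full measurement returns |100> with probability 1/4.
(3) The observable YIZ averages to 0.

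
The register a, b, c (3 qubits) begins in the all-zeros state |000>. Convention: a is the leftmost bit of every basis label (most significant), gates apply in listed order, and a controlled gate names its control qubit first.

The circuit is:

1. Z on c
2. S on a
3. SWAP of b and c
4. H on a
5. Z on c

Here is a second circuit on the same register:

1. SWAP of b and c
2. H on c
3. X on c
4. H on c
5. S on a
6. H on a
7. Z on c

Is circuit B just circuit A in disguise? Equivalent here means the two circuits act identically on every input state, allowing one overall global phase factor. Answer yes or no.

No, they are not equivalent — no single phase factor reconciles the two unitaries.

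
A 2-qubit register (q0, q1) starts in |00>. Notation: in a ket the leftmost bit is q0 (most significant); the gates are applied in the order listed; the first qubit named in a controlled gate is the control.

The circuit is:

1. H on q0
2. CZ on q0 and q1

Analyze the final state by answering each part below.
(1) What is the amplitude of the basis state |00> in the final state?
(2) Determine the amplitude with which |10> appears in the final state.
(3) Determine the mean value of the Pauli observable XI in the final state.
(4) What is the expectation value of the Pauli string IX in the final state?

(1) The amplitude on |00> is sqrt(2)/2.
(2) The final state's coefficient on |10> equals sqrt(2)/2.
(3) The expectation value of XI is 1.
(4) The observable IX averages to 0.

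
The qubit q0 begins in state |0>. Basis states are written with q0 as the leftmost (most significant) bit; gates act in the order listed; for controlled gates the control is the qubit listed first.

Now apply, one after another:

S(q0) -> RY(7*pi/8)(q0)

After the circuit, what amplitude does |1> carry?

The amplitude on |1> is sin(7*pi/16).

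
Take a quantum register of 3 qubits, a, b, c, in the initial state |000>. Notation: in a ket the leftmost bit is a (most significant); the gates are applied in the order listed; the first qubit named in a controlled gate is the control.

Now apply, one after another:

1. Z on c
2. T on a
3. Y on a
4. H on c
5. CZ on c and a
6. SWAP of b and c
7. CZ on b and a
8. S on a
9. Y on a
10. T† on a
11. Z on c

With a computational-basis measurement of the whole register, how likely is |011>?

The probability of measuring |011> is 0.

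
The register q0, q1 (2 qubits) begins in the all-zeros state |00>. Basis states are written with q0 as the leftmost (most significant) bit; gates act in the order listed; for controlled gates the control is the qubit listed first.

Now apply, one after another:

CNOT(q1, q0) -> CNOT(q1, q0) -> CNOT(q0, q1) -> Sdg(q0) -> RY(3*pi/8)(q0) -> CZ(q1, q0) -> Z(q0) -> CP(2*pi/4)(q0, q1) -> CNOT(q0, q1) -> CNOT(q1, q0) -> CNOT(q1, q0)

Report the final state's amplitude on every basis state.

The final amplitudes are cos(3*pi/16) on |00>, 0 on |01>, 0 on |10>, -sin(3*pi/16) on |11>.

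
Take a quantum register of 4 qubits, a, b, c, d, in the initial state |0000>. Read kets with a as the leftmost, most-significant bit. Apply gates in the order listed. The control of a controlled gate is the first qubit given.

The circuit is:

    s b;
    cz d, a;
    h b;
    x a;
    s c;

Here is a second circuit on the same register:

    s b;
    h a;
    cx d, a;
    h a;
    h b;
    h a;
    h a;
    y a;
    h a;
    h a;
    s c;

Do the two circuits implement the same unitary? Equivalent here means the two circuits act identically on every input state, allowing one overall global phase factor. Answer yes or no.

No — the two circuits implement different unitaries, even allowing a global phase.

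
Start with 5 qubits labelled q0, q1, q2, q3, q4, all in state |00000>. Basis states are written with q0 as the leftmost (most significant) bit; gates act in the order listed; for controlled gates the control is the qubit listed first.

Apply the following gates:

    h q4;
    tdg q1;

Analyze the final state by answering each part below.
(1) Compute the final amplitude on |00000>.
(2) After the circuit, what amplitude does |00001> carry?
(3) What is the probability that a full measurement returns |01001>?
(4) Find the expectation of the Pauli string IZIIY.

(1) The final state's coefficient on |00000> equals sqrt(2)/2.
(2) |00001> carries amplitude sqrt(2)/2 in the final state.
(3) A full measurement returns |01001> with probability 0.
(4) In the final state, IZIIY has expectation 0.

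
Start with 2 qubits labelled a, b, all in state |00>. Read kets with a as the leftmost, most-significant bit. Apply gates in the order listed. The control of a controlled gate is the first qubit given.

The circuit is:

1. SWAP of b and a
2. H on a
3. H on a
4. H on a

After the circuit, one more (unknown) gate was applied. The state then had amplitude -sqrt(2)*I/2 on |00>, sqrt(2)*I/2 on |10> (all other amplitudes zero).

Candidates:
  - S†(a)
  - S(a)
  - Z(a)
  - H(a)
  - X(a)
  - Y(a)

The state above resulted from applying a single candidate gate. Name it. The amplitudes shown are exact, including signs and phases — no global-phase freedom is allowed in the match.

The applied gate was Y(a). Key observation: the block from step 2 through step 3 cancels to the identity and can be dropped.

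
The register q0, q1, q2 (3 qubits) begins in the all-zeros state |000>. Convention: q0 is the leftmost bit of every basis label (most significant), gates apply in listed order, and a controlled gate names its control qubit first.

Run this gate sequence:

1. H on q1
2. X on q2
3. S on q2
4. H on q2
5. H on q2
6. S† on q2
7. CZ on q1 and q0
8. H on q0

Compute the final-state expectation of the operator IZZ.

The expectation value of IZZ is 0. Key observation: the block from step 3 through step 6 cancels to the identity and can be dropped.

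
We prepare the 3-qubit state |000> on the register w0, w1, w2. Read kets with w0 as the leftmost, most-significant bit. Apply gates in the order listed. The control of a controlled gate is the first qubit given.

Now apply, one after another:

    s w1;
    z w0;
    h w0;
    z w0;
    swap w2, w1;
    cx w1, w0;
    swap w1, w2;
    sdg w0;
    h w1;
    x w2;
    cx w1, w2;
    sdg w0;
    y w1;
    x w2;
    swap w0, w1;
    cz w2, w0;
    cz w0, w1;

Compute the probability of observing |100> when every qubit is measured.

Outcome |100> occurs with probability 1/4.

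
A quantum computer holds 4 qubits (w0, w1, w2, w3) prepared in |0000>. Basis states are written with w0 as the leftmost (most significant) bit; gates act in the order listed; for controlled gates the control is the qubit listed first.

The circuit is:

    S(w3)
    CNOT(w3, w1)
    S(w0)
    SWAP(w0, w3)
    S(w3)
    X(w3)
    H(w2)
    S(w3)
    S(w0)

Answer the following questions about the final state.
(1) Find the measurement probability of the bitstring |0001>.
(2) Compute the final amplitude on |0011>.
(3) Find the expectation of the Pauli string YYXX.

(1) Outcome |0001> occurs with probability 1/2.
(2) The amplitude on |0011> is sqrt(2)*I/2.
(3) The observable YYXX averages to 0.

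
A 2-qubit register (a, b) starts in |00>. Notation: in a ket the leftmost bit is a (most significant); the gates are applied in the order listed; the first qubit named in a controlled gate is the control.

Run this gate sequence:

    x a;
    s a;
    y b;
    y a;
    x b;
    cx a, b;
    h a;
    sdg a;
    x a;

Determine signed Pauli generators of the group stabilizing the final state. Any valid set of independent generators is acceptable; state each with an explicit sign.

One valid set of independent stabilizer generators is +YI, +IZ (any independent generating set of the same group is equally correct).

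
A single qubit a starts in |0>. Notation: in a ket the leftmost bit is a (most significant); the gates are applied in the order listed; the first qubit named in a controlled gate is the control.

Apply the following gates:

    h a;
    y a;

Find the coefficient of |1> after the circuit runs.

The amplitude on |1> is sqrt(2)*I/2.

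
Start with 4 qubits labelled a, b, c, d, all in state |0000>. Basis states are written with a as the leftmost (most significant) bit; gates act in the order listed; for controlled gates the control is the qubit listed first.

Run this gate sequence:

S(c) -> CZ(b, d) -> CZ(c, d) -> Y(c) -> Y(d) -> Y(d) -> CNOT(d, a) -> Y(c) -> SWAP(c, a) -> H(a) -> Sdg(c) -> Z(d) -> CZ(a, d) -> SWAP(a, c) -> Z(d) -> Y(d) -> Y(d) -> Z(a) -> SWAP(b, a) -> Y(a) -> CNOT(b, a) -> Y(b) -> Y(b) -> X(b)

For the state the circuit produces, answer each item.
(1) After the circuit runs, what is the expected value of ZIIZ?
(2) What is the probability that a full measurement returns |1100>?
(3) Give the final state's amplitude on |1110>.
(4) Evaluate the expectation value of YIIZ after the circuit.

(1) In the final state, ZIIZ has expectation -1.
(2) The probability of measuring |1100> is 1/2.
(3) The amplitude on |1110> is sqrt(2)*I/2.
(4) The expectation value of YIIZ is 0.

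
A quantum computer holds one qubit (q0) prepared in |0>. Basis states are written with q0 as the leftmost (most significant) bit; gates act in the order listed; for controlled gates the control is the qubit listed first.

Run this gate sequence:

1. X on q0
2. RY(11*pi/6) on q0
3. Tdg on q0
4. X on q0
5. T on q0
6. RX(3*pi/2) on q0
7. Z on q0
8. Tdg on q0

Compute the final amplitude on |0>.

|0> carries amplitude -exp(3*I*pi/4)/2 in the final state.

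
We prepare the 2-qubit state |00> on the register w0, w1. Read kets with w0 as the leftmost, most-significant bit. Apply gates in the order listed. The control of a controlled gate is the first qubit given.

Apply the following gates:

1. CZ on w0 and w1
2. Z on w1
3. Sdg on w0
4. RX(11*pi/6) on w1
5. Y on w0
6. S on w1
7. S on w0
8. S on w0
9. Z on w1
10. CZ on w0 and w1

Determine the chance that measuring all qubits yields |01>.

The probability of measuring |01> is 0.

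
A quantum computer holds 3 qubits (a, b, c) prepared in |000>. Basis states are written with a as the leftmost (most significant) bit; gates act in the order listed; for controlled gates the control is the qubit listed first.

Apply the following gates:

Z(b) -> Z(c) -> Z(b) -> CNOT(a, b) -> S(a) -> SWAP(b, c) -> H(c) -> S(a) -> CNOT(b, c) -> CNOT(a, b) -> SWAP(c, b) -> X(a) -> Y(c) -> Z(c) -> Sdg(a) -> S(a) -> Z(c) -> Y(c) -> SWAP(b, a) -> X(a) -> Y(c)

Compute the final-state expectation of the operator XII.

In the final state, XII has expectation 1.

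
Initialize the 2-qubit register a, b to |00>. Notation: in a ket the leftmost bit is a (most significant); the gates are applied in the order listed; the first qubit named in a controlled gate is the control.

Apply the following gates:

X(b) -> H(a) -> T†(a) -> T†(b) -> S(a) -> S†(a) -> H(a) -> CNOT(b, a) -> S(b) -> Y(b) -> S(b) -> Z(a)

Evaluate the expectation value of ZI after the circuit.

The observable ZI averages to -sqrt(2)/2.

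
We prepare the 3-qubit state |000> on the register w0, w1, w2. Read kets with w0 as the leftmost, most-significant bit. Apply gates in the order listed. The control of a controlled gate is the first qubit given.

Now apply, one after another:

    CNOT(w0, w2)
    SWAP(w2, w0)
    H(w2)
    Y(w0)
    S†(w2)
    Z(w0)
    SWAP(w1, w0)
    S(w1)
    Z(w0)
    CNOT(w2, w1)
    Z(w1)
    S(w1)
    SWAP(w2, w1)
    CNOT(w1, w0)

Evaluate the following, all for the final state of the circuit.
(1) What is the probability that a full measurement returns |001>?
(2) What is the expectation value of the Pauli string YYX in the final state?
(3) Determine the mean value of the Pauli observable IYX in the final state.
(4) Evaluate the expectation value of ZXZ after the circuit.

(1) Outcome |001> occurs with probability 1/2.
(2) The expectation value of YYX is -1.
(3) The expectation value of IYX is 0.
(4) The observable ZXZ averages to 0.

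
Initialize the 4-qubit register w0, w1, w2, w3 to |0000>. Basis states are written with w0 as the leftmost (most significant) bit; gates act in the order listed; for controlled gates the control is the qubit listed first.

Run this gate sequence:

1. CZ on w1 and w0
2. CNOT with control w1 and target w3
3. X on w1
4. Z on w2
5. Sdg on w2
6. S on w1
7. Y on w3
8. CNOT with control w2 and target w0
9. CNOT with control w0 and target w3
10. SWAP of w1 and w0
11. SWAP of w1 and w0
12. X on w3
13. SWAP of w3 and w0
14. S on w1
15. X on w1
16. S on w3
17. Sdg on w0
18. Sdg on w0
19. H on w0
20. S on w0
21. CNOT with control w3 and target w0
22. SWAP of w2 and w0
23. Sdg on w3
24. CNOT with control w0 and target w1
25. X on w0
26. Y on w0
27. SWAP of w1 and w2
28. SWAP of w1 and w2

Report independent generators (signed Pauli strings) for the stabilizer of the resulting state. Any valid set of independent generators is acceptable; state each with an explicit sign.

The final state is stabilized by the group generated by +IIYI, +ZIII, +IZII, +IIIZ; other independent generating sets are equally valid. Key observation: the block from step 27 through step 28 cancels to the identity and can be dropped.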